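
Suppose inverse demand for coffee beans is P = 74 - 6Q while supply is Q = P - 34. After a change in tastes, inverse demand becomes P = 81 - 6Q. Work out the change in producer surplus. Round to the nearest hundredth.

Rewriting supply in inverse form: P = 34 + Q.
Initial equilibrium: Q_0 = 5.7143, P_0 = 39.7143; CS_0 = (1/2)(5.7143)(34.2857) = 97.9592, PS_0 = (1/2)(5.7143)(5.7143) = 16.3265.
New equilibrium: 81 - 6Q = 34 + Q gives Q_1 = 6.7143, P_1 = 40.7143; CS_1 = 135.2449, PS_1 = 22.5408.
Change in producer surplus = 22.5408 - 16.3265 = 6.2143.

6.21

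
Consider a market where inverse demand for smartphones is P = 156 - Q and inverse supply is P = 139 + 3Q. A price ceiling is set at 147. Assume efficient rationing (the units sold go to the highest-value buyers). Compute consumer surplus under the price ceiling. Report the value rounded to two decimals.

20.44

Free-market equilibrium: 156 - Q = 139 + 3Q gives Q* = 4.25, P* = 151.75.
At P = 147, sellers supply (147 - 139)/3 = 2.6667 while buyers want more, so the quantity traded is 2.6667 at price 147.
The demand price at Q = 2.6667 is 153.3333. CS is the trapezoid between demand and 147 over [0, 2.6667]: (1/2)[(156 - 147) + (153.3333 - 147)](2.6667) = 20.4444.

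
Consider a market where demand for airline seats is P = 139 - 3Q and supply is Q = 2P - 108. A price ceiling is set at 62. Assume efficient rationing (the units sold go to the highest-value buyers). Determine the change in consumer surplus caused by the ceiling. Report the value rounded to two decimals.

-36.69

Rewriting supply in inverse form: P = 54 + 0.5Q.
Free-market equilibrium: 139 - 3Q = 54 + 0.5Q gives Q* = 24.2857, P* = 66.1429.
At P = 62, sellers supply (62 - 54)/0.5 = 16 while buyers want more, so the quantity traded is 16 at price 62.
CS goes from (1/2)(24.2857)(72.8571) = 884.6939 to 848 (computed as (139 - 62)(16) - (1/2)(3)(16)^2), a change of -36.6939.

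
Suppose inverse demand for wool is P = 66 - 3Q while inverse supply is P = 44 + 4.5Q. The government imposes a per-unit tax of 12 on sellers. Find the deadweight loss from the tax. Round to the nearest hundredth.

9.60

Pre-tax equilibrium: 66 - 3Q = 44 + 4.5Q gives Q* = 2.9333, P* = 57.2.
With the tax, sellers need 12 more per unit: 66 - 3Q = 44 + 4.5Q + 12, so Q_t = 1.3333. Buyers pay P_b = 62; sellers receive P_s = P_b - 12 = 50.
The welfare triangle lost has base Q* - Q_t = 1.6 and height t = 12, so DWL = (1/2)(1.6)(12) = 9.6.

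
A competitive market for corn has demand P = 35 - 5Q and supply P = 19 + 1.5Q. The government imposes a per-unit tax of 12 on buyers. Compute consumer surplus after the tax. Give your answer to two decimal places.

0.95

Without the tax, 35 - 5Q = 19 + 1.5Q so Q* = 2.4615 and P* = 22.6923.
With the tax, buyers' net willingness to pay falls by 12: (35 - 12) - 5Q = 19 + 1.5Q, so Q_t = 0.6154. Buyers pay P_b = 31.9231; sellers receive P_s = P_b - 12 = 19.9231.
CS = (1/2)(Q_t)(35 - P_b) = (1/2)(0.6154)(3.0769) = 0.9467.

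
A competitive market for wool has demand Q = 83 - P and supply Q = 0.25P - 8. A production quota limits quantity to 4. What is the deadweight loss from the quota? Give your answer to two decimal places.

Rewriting demand in inverse form: P = 83 - Q.
Rewriting supply in inverse form: P = 32 + 4Q.
Without the quota, 83 - Q = 32 + 4Q gives Q* = 10.2.
At Q = 4 the demand price is 83 - (4) = 79 and the supply price is 32 + 4(4) = 48.
Deadweight loss is the triangle between the curves from 4 to 10.2: (1/2)(79 - 48)(10.2 - 4) = 96.1.

96.10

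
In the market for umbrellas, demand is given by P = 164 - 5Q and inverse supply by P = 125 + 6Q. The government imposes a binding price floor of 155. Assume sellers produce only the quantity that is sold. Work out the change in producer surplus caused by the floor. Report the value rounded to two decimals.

6.57

Without the control, 164 - 5Q = 125 + 6Q so Q* = 3.5455 and P* = 146.2727.
At P = 155, buyers demand (164 - 155)/5 = 1.8 while sellers would supply more, so the quantity traded is 1.8 at price 155.
PS goes from (1/2)(3.5455)(21.2727) = 37.7107 to 44.28 (computed as (155 - 125)(1.8) - (1/2)(6)(1.8)^2), a change of 6.5693.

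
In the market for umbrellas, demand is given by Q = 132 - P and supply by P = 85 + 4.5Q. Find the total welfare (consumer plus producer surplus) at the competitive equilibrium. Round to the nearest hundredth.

Rewriting demand in inverse form: P = 132 - Q.
Equilibrium: 132 - Q = 85 + 4.5Q, so Q* = 8.5455 and P* = 123.4545.
Total surplus is the full triangle between the curves from 0 to Q*: (1/2)(8.5455)(132 - 85) = 200.8182.

200.82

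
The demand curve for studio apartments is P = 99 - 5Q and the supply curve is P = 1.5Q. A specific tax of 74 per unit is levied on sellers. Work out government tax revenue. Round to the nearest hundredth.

Pre-tax equilibrium: 99 - 5Q = 1.5Q gives Q* = 15.2308, P* = 22.8462.
A tax on sellers shifts supply up by 74: 99 - 5Q = 1.5Q + 74, so Q_t = 3.8462. Buyers pay P_b = 79.7692; sellers receive P_s = P_b - 74 = 5.7692.
Tax revenue = t x Q_t = 74 x 3.8462 = 284.6154.

284.62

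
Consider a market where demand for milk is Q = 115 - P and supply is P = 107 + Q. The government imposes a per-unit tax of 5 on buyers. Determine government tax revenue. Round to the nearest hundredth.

7.50

Rewriting demand in inverse form: P = 115 - Q.
Without the tax, 115 - Q = 107 + Q so Q* = 4 and P* = 111.
A tax on buyers shifts demand down by 5: (115 - 5) - Q = 107 + Q, so Q_t = 1.5. Buyers pay P_b = 113.5; sellers receive P_s = P_b - 5 = 108.5.
Tax revenue = t x Q_t = 5 x 1.5 = 7.5.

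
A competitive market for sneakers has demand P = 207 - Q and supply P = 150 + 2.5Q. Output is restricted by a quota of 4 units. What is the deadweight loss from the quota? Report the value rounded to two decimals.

264.14

Unrestricted equilibrium: Q* = (207 - 150)/(1 + 2.5) = 16.2857.
At Q = 4 the demand price is 207 - (4) = 203 and the supply price is 150 + 2.5(4) = 160.
DWL = (1/2)(gap between curves at 4) x (Q* - 4) = (1/2)(43)(12.2857) = 264.1429.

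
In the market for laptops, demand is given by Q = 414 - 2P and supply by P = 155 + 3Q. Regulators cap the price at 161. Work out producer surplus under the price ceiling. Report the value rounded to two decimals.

Rewriting demand in inverse form: P = 207 - 0.5Q.
Without the control, 207 - 0.5Q = 155 + 3Q so Q* = 14.8571 and P* = 199.5714.
At P = 161, sellers supply (161 - 155)/3 = 2 while buyers want more, so the quantity traded is 2 at price 161.
PS is the triangle above supply below 161: (1/2)(2)(161 - 155) = 6.

6.00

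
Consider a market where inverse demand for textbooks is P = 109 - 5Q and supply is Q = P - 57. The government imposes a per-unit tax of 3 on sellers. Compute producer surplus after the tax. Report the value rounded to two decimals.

33.35

Rewriting supply in inverse form: P = 57 + Q.
Pre-tax equilibrium: 109 - 5Q = 57 + Q gives Q* = 8.6667, P* = 65.6667.
With the tax, sellers need 3 more per unit: 109 - 5Q = 57 + Q + 3, so Q_t = 8.1667. Buyers pay P_b = 68.1667; sellers receive P_s = P_b - 3 = 65.1667.
Producer surplus is the triangle above supply below P_s: (1/2)(8.1667)(65.1667 - 57) = 33.3472.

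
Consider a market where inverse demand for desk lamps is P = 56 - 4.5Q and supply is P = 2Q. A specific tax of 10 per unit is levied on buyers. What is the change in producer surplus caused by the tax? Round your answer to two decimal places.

Without the tax, 56 - 4.5Q = 2Q so Q* = 8.6154 and P* = 17.2308.
With the tax, buyers' net willingness to pay falls by 10: (56 - 10) - 4.5Q = 2Q, so Q_t = 7.0769. Buyers pay P_b = 24.1538; sellers receive P_s = P_b - 10 = 14.1538.
PS falls from (1/2)(8.6154)(17.2308) = 74.2249 to (1/2)(7.0769)(14.1538) = 50.0828, a change of -24.142.

-24.14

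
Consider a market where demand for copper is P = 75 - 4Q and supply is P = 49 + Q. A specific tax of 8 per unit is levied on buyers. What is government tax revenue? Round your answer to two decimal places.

28.80

Without the tax, 75 - 4Q = 49 + Q so Q* = 5.2 and P* = 54.2.
A tax on buyers shifts demand down by 8: (75 - 8) - 4Q = 49 + Q, so Q_t = 3.6. Buyers pay P_b = 60.6; sellers receive P_s = P_b - 8 = 52.6.
Revenue is the tax times quantity traded: 8 x 3.6 = 28.8.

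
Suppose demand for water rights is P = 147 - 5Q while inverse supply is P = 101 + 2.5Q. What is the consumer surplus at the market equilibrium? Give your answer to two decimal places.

Set 147 - 5Q = 101 + 2.5Q, which gives 46 = 7.5Q, so Q* = 6.1333 and P* = 147 - 5(6.1333) = 116.3333.
Consumer surplus is the triangle under demand above P*: (1/2)(6.1333)(147 - 116.3333) = (1/2)(6.1333)(30.6667) = 94.0444.

94.04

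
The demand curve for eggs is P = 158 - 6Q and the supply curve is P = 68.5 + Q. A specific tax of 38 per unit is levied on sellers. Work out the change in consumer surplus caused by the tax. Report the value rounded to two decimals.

-328.04

Without the tax, 158 - 6Q = 68.5 + Q so Q* = 12.7857 and P* = 81.2857.
A tax on sellers shifts supply up by 38: 158 - 6Q = 68.5 + Q + 38, so Q_t = 7.3571. Buyers pay P_b = 113.8571; sellers receive P_s = P_b - 38 = 75.8571.
Consumers lose the trapezoid between P* and P_b out to Q_t plus the triangle from Q_t to Q*: change in CS = 162.3827 - 490.4235 = -328.0408.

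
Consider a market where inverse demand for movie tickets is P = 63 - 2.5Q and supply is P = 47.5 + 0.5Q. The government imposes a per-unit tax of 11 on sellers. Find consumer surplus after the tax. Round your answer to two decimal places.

Without the tax, 63 - 2.5Q = 47.5 + 0.5Q so Q* = 5.1667 and P* = 50.0833.
With the tax, sellers need 11 more per unit: 63 - 2.5Q = 47.5 + 0.5Q + 11, so Q_t = 1.5. Buyers pay P_b = 59.25; sellers receive P_s = P_b - 11 = 48.25.
Consumer surplus is the triangle under demand above P_b: (1/2)(1.5)(63 - 59.25) = 2.8125.

2.81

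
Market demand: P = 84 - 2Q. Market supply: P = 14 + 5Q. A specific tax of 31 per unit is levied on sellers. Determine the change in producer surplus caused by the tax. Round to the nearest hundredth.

-172.40

Pre-tax equilibrium: 84 - 2Q = 14 + 5Q gives Q* = 10, P* = 64.
A tax on sellers shifts supply up by 31: 84 - 2Q = 14 + 5Q + 31, so Q_t = 5.5714. Buyers pay P_b = 72.8571; sellers receive P_s = P_b - 31 = 41.8571.
Producers lose the trapezoid between P_s and P* out to Q_t plus the triangle from Q_t to Q*: change in PS = 77.602 - 250 = -172.398.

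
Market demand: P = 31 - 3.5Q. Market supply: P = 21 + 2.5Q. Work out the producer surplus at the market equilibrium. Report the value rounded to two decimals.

Setting demand equal to supply, 10 = 6Q, so Q* = 1.6667 and P* = 25.1667.
The supply curve's price intercept is 21, so PS = (1/2)(Q*)(P* - 21) = (1/2)(1.6667)(4.1667) = 3.4722.

3.47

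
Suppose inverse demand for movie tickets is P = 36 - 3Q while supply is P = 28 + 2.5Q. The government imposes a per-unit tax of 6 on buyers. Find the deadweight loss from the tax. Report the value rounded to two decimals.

3.27

Without the tax, 36 - 3Q = 28 + 2.5Q so Q* = 1.4545 and P* = 31.6364.
A tax on buyers shifts demand down by 6: (36 - 6) - 3Q = 28 + 2.5Q, so Q_t = 0.3636. Buyers pay P_b = 34.9091; sellers receive P_s = P_b - 6 = 28.9091.
Deadweight loss is the triangle between the curves from Q_t to Q*: (1/2)(1.4545 - 0.3636)(6) = 3.2727.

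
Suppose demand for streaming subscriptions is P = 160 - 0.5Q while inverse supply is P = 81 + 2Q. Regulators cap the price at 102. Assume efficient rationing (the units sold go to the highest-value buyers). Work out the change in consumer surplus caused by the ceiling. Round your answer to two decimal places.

331.80

Without the control, 160 - 0.5Q = 81 + 2Q so Q* = 31.6 and P* = 144.2.
At P = 102, sellers supply (102 - 81)/2 = 10.5 while buyers want more, so the quantity traded is 10.5 at price 102.
CS goes from (1/2)(31.6)(15.8) = 249.64 to 581.4375 (computed as (160 - 102)(10.5) - (1/2)(0.5)(10.5)^2), a change of 331.7975.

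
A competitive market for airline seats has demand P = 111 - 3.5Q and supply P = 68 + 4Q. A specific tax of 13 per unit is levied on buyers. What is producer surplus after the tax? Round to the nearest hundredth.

32.00

Pre-tax equilibrium: 111 - 3.5Q = 68 + 4Q gives Q* = 5.7333, P* = 90.9333.
A tax on buyers shifts demand down by 13: (111 - 13) - 3.5Q = 68 + 4Q, so Q_t = 4. Buyers pay P_b = 97; sellers receive P_s = P_b - 13 = 84.
Producer surplus is the triangle above supply below P_s: (1/2)(4)(84 - 68) = 32.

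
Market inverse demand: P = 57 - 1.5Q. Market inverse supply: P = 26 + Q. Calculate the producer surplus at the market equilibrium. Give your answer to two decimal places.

76.88

Set 57 - 1.5Q = 26 + Q, which gives 31 = 2.5Q, so Q* = 12.4 and P* = 57 - 1.5(12.4) = 38.4.
Producer surplus is the triangle above supply below P*: (1/2)(12.4)(38.4 - 26) = (1/2)(12.4)(12.4) = 76.88.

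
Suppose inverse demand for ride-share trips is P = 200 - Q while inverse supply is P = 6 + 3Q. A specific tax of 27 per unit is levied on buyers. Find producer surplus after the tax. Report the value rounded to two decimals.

Pre-tax equilibrium: 200 - Q = 6 + 3Q gives Q* = 48.5, P* = 151.5.
With the tax, buyers' net willingness to pay falls by 27: (200 - 27) - Q = 6 + 3Q, so Q_t = 41.75. Buyers pay P_b = 158.25; sellers receive P_s = P_b - 27 = 131.25.
Producer surplus is the triangle above supply below P_s: (1/2)(41.75)(131.25 - 6) = 2614.5938.

2614.59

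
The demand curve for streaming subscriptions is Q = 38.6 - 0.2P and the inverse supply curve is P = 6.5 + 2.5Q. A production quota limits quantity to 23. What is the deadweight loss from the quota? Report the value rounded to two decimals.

13.07

Rewriting demand in inverse form: P = 193 - 5Q.
Without the quota, 193 - 5Q = 6.5 + 2.5Q gives Q* = 24.8667.
At Q = 23 the demand price is 193 - 5(23) = 78 and the supply price is 6.5 + 2.5(23) = 64.
DWL = (1/2)(gap between curves at 23) x (Q* - 23) = (1/2)(14)(1.8667) = 13.0667.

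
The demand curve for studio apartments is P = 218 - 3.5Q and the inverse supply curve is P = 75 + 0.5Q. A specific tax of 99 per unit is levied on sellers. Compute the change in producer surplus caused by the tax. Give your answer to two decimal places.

-289.27

Without the tax, 218 - 3.5Q = 75 + 0.5Q so Q* = 35.75 and P* = 92.875.
A tax on sellers shifts supply up by 99: 218 - 3.5Q = 75 + 0.5Q + 99, so Q_t = 11. Buyers pay P_b = 179.5; sellers receive P_s = P_b - 99 = 80.5.
Producers lose the trapezoid between P_s and P* out to Q_t plus the triangle from Q_t to Q*: change in PS = 30.25 - 319.5156 = -289.2656.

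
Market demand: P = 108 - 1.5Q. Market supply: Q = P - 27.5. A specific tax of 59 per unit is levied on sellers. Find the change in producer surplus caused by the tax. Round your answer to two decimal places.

Rewriting supply in inverse form: P = 27.5 + Q.
Pre-tax equilibrium: 108 - 1.5Q = 27.5 + Q gives Q* = 32.2, P* = 59.7.
With the tax, sellers need 59 more per unit: 108 - 1.5Q = 27.5 + Q + 59, so Q_t = 8.6. Buyers pay P_b = 95.1; sellers receive P_s = P_b - 59 = 36.1.
Producers lose the trapezoid between P_s and P* out to Q_t plus the triangle from Q_t to Q*: change in PS = 36.98 - 518.42 = -481.44.

-481.44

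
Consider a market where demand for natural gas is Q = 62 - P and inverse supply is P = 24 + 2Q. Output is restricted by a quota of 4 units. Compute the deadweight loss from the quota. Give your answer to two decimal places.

Rewriting demand in inverse form: P = 62 - Q.
Unrestricted equilibrium: Q* = (62 - 24)/(1 + 2) = 12.6667.
At Q = 4 the demand price is 62 - (4) = 58 and the supply price is 24 + 2(4) = 32.
DWL = (1/2)(gap between curves at 4) x (Q* - 4) = (1/2)(26)(8.6667) = 112.6667.

112.67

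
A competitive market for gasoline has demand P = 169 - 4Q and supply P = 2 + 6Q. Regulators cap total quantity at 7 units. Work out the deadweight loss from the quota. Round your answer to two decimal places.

470.45

Unrestricted equilibrium: Q* = (169 - 2)/(4 + 6) = 16.7.
At Q = 7 the demand price is 169 - 4(7) = 141 and the supply price is 2 + 6(7) = 44.
Deadweight loss is the triangle between the curves from 7 to 16.7: (1/2)(141 - 44)(16.7 - 7) = 470.45.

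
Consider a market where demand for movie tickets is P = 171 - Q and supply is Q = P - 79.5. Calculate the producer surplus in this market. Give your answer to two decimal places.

Rewriting supply in inverse form: P = 79.5 + Q.
Setting demand equal to supply, 91.5 = 2Q, so Q* = 45.75 and P* = 125.25.
The supply curve's price intercept is 79.5, so PS = (1/2)(Q*)(P* - 79.5) = (1/2)(45.75)(45.75) = 1046.5312.

1046.53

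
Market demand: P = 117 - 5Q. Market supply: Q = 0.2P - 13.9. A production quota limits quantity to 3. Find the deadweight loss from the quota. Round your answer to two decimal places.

Rewriting supply in inverse form: P = 69.5 + 5Q.
Unrestricted equilibrium: Q* = (117 - 69.5)/(5 + 5) = 4.75.
At Q = 3 the demand price is 117 - 5(3) = 102 and the supply price is 69.5 + 5(3) = 84.5.
DWL = (1/2)(gap between curves at 3) x (Q* - 3) = (1/2)(17.5)(1.75) = 15.3125.

15.31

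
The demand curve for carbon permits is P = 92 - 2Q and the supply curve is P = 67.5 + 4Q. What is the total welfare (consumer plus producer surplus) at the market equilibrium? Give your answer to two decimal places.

Setting demand equal to supply, 24.5 = 6Q, so Q* = 4.0833 and P* = 83.8333.
CS = (1/2)(4.0833)(8.1667) = 16.6736 and PS = (1/2)(4.0833)(16.3333) = 33.3472, so total surplus = 50.0208.

50.02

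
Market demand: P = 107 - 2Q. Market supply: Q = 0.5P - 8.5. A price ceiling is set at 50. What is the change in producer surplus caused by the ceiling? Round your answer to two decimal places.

Rewriting supply in inverse form: P = 17 + 2Q.
Without the control, 107 - 2Q = 17 + 2Q so Q* = 22.5 and P* = 62.
At P = 50, sellers supply (50 - 17)/2 = 16.5 while buyers want more, so the quantity traded is 16.5 at price 50.
PS goes from (1/2)(22.5)(45) = 506.25 to 272.25 (computed as (50 - 17)(16.5) - (1/2)(2)(16.5)^2), a change of -234.

-234.00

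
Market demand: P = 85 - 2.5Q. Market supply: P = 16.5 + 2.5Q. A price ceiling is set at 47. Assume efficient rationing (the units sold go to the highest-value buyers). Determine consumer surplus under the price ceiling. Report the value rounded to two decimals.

Without the control, 85 - 2.5Q = 16.5 + 2.5Q so Q* = 13.7 and P* = 50.75.
At P = 47, sellers supply (47 - 16.5)/2.5 = 12.2 while buyers want more, so the quantity traded is 12.2 at price 47.
The demand price at Q = 12.2 is 54.5. CS is the trapezoid between demand and 47 over [0, 12.2]: (1/2)[(85 - 47) + (54.5 - 47)](12.2) = 277.55.

277.55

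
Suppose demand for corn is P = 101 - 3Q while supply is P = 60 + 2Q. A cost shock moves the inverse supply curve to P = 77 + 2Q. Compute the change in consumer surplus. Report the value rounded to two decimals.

Initial equilibrium: Q_0 = 8.2, P_0 = 76.4; CS_0 = (1/2)(8.2)(24.6) = 100.86, PS_0 = (1/2)(8.2)(16.4) = 67.24.
New equilibrium: 101 - 3Q = 77 + 2Q gives Q_1 = 4.8, P_1 = 86.6; CS_1 = 34.56, PS_1 = 23.04.
Change in consumer surplus = 34.56 - 100.86 = -66.3.

-66.30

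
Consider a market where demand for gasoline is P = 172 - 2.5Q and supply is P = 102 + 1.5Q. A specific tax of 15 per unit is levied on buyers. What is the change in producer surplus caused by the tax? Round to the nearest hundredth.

Pre-tax equilibrium: 172 - 2.5Q = 102 + 1.5Q gives Q* = 17.5, P* = 128.25.
With the tax, buyers' net willingness to pay falls by 15: (172 - 15) - 2.5Q = 102 + 1.5Q, so Q_t = 13.75. Buyers pay P_b = 137.625; sellers receive P_s = P_b - 15 = 122.625.
PS falls from (1/2)(17.5)(26.25) = 229.6875 to (1/2)(13.75)(20.625) = 141.7969, a change of -87.8906.

-87.89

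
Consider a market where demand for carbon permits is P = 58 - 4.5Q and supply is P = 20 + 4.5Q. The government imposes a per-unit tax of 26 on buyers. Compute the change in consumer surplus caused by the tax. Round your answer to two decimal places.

-36.11

Pre-tax equilibrium: 58 - 4.5Q = 20 + 4.5Q gives Q* = 4.2222, P* = 39.
A tax on buyers shifts demand down by 26: (58 - 26) - 4.5Q = 20 + 4.5Q, so Q_t = 1.3333. Buyers pay P_b = 52; sellers receive P_s = P_b - 26 = 26.
CS falls from (1/2)(4.2222)(19) = 40.1111 to (1/2)(1.3333)(6) = 4, a change of -36.1111.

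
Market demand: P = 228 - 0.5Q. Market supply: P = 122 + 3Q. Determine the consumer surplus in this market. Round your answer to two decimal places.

229.31

Set 228 - 0.5Q = 122 + 3Q, which gives 106 = 3.5Q, so Q* = 30.2857 and P* = 228 - 0.5(30.2857) = 212.8571.
The demand choke price is 228, so CS = (1/2)(Q*)(228 - P*) = (1/2)(30.2857)(15.1429) = 229.3061.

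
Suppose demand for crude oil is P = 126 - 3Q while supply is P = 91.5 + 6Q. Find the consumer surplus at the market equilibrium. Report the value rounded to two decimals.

22.04

Set 126 - 3Q = 91.5 + 6Q, which gives 34.5 = 9Q, so Q* = 3.8333 and P* = 126 - 3(3.8333) = 114.5.
Consumer surplus is the triangle under demand above P*: (1/2)(3.8333)(126 - 114.5) = (1/2)(3.8333)(11.5) = 22.0417.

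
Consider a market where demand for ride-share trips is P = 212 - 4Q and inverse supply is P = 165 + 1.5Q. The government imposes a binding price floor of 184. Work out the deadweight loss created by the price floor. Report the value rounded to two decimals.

Without the control, 212 - 4Q = 165 + 1.5Q so Q* = 8.5455 and P* = 177.8182.
At the floor price 184, quantity demanded is (212 - 184)/4 = 7; demand is the short side, so Q = 7 trades at P = 184.
At Q = 7 the demand price is 184 and the supply price is 175.5. Deadweight loss is the triangle between the curves from 7 to 8.5455: (1/2)(184 - 175.5)(8.5455 - 7) = 6.5682.

6.57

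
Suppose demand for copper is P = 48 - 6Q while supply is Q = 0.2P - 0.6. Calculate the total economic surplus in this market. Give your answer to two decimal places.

Rewriting supply in inverse form: P = 3 + 5Q.
Set 48 - 6Q = 3 + 5Q, which gives 45 = 11Q, so Q* = 4.0909 and P* = 48 - 6(4.0909) = 23.4545.
Total surplus is the full triangle between the curves from 0 to Q*: (1/2)(4.0909)(48 - 3) = 92.0455.

92.05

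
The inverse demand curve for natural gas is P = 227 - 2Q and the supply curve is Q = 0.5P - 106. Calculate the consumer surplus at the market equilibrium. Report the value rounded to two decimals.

14.06

Rewriting supply in inverse form: P = 212 + 2Q.
Equilibrium: 227 - 2Q = 212 + 2Q, so Q* = 3.75 and P* = 219.5.
Consumer surplus is the triangle under demand above P*: (1/2)(3.75)(227 - 219.5) = (1/2)(3.75)(7.5) = 14.0625.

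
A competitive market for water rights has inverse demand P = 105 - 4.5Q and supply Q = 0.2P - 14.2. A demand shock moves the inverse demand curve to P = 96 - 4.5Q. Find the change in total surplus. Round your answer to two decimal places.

-27.95

Rewriting supply in inverse form: P = 71 + 5Q.
Initial equilibrium: Q_0 = 3.5789, P_0 = 88.8947; CS_0 = (1/2)(3.5789)(16.1053) = 28.8199, PS_0 = (1/2)(3.5789)(17.8947) = 32.0222.
New equilibrium: 96 - 4.5Q = 71 + 5Q gives Q_1 = 2.6316, P_1 = 84.1579; CS_1 = 15.5817, PS_1 = 17.313.
Change in total surplus = (15.5817 + 17.313) - (28.8199 + 32.0222) = -27.9474.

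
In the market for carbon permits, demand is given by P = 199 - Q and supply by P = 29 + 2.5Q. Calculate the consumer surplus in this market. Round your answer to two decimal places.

1179.59

Set 199 - Q = 29 + 2.5Q, which gives 170 = 3.5Q, so Q* = 48.5714 and P* = 199 - (48.5714) = 150.4286.
CS is the area between the demand curve and P* from 0 to Q*: (1/2)(48.5714)(48.5714) = 1179.5918.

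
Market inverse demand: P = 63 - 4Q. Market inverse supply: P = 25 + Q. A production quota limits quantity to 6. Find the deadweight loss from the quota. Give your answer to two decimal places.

Unrestricted equilibrium: Q* = (63 - 25)/(4 + 1) = 7.6.
At Q = 6 the demand price is 63 - 4(6) = 39 and the supply price is 25 + (6) = 31.
DWL = (1/2)(gap between curves at 6) x (Q* - 6) = (1/2)(8)(1.6) = 6.4.

6.40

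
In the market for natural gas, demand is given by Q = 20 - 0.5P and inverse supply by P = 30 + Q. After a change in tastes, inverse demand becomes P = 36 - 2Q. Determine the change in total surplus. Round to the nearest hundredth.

Rewriting demand in inverse form: P = 40 - 2Q.
Initial equilibrium: Q_0 = 3.3333, P_0 = 33.3333; CS_0 = (1/2)(3.3333)(6.6667) = 11.1111, PS_0 = (1/2)(3.3333)(3.3333) = 5.5556.
New equilibrium: 36 - 2Q = 30 + Q gives Q_1 = 2, P_1 = 32; CS_1 = 4, PS_1 = 2.
Change in total surplus = (4 + 2) - (11.1111 + 5.5556) = -10.6667.

-10.67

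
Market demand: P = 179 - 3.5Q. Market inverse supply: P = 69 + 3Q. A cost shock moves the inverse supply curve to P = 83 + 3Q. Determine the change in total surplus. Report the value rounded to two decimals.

-221.85

Initial equilibrium: Q_0 = 16.9231, P_0 = 119.7692; CS_0 = (1/2)(16.9231)(59.2308) = 501.1834, PS_0 = (1/2)(16.9231)(50.7692) = 429.5858.
New equilibrium: 179 - 3.5Q = 83 + 3Q gives Q_1 = 14.7692, P_1 = 127.3077; CS_1 = 381.7278, PS_1 = 327.1953.
Change in total surplus = (381.7278 + 327.1953) - (501.1834 + 429.5858) = -221.8462.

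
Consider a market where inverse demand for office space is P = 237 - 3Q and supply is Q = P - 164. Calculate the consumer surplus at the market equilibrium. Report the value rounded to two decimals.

Rewriting supply in inverse form: P = 164 + Q.
Set 237 - 3Q = 164 + Q, which gives 73 = 4Q, so Q* = 18.25 and P* = 237 - 3(18.25) = 182.25.
Consumer surplus is the triangle under demand above P*: (1/2)(18.25)(237 - 182.25) = (1/2)(18.25)(54.75) = 499.5938.

499.59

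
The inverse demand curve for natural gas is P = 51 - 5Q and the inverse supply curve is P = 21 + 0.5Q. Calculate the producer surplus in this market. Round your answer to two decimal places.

Set 51 - 5Q = 21 + 0.5Q, which gives 30 = 5.5Q, so Q* = 5.4545 and P* = 51 - 5(5.4545) = 23.7273.
Producer surplus is the triangle above supply below P*: (1/2)(5.4545)(23.7273 - 21) = (1/2)(5.4545)(2.7273) = 7.438.

7.44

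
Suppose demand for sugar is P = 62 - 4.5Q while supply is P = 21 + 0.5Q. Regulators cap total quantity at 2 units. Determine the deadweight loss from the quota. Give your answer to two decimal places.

Unrestricted equilibrium: Q* = (62 - 21)/(4.5 + 0.5) = 8.2.
At Q = 2 the demand price is 62 - 4.5(2) = 53 and the supply price is 21 + 0.5(2) = 22.
Deadweight loss is the triangle between the curves from 2 to 8.2: (1/2)(53 - 22)(8.2 - 2) = 96.1.

96.10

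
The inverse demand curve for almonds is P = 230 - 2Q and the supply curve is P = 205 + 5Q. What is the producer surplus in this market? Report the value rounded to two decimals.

Set 230 - 2Q = 205 + 5Q, which gives 25 = 7Q, so Q* = 3.5714 and P* = 230 - 2(3.5714) = 222.8571.
Producer surplus is the triangle above supply below P*: (1/2)(3.5714)(222.8571 - 205) = (1/2)(3.5714)(17.8571) = 31.8878.

31.89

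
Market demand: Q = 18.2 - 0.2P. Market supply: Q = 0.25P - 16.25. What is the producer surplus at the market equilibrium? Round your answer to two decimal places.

16.69

Rewriting demand in inverse form: P = 91 - 5Q.
Rewriting supply in inverse form: P = 65 + 4Q.
Set 91 - 5Q = 65 + 4Q, which gives 26 = 9Q, so Q* = 2.8889 and P* = 91 - 5(2.8889) = 76.5556.
PS is the area between P* and the supply curve from 0 to Q*: (1/2)(2.8889)(11.5556) = 16.6914.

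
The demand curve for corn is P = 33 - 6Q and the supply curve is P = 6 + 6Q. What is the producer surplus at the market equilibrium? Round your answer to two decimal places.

Equilibrium: 33 - 6Q = 6 + 6Q, so Q* = 2.25 and P* = 19.5.
Producer surplus is the triangle above supply below P*: (1/2)(2.25)(19.5 - 6) = (1/2)(2.25)(13.5) = 15.1875.

15.19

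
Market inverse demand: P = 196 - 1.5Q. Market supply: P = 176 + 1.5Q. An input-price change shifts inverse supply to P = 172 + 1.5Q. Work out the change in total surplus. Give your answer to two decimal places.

29.33

Initial equilibrium: Q_0 = 6.6667, P_0 = 186; CS_0 = (1/2)(6.6667)(10) = 33.3333, PS_0 = (1/2)(6.6667)(10) = 33.3333.
New equilibrium: 196 - 1.5Q = 172 + 1.5Q gives Q_1 = 8, P_1 = 184; CS_1 = 48, PS_1 = 48.
Change in total surplus = (48 + 48) - (33.3333 + 33.3333) = 29.3333.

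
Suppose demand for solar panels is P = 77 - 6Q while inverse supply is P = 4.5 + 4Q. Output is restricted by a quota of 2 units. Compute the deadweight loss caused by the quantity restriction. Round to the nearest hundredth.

Without the quota, 77 - 6Q = 4.5 + 4Q gives Q* = 7.25.
At Q = 2 the demand price is 77 - 6(2) = 65 and the supply price is 4.5 + 4(2) = 12.5.
Deadweight loss is the triangle between the curves from 2 to 7.25: (1/2)(65 - 12.5)(7.25 - 2) = 137.8125.

137.81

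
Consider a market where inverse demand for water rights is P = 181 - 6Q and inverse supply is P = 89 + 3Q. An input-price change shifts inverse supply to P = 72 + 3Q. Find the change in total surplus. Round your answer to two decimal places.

Initial equilibrium: Q_0 = 10.2222, P_0 = 119.6667; CS_0 = (1/2)(10.2222)(61.3333) = 313.4815, PS_0 = (1/2)(10.2222)(30.6667) = 156.7407.
New equilibrium: 181 - 6Q = 72 + 3Q gives Q_1 = 12.1111, P_1 = 108.3333; CS_1 = 440.037, PS_1 = 220.0185.
Change in total surplus = (440.037 + 220.0185) - (313.4815 + 156.7407) = 189.8333.

189.83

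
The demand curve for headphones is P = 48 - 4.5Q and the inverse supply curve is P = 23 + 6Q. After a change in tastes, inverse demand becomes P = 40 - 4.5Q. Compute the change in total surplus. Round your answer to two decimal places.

Initial equilibrium: Q_0 = 2.381, P_0 = 37.2857; CS_0 = (1/2)(2.381)(10.7143) = 12.7551, PS_0 = (1/2)(2.381)(14.2857) = 17.0068.
New equilibrium: 40 - 4.5Q = 23 + 6Q gives Q_1 = 1.619, P_1 = 32.7143; CS_1 = 5.898, PS_1 = 7.8639.
Change in total surplus = (5.898 + 7.8639) - (12.7551 + 17.0068) = -16.

-16.00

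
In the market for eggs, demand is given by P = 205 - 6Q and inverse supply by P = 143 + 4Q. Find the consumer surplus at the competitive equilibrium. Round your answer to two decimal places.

115.32

Set 205 - 6Q = 143 + 4Q, which gives 62 = 10Q, so Q* = 6.2 and P* = 205 - 6(6.2) = 167.8.
CS is the area between the demand curve and P* from 0 to Q*: (1/2)(6.2)(37.2) = 115.32.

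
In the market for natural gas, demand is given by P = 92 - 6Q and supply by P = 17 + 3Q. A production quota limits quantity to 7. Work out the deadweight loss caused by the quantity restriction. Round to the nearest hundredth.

8.00

Unrestricted equilibrium: Q* = (92 - 17)/(6 + 3) = 8.3333.
At Q = 7 the demand price is 92 - 6(7) = 50 and the supply price is 17 + 3(7) = 38.
Deadweight loss is the triangle between the curves from 7 to 8.3333: (1/2)(50 - 38)(8.3333 - 7) = 8.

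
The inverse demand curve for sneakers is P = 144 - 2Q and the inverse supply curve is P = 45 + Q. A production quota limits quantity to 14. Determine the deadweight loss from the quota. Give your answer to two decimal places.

Without the quota, 144 - 2Q = 45 + Q gives Q* = 33.
At Q = 14 the demand price is 144 - 2(14) = 116 and the supply price is 45 + (14) = 59.
DWL = (1/2)(gap between curves at 14) x (Q* - 14) = (1/2)(57)(19) = 541.5.

541.50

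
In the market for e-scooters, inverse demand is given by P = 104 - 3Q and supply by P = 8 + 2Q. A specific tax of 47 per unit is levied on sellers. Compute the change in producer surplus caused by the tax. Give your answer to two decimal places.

Pre-tax equilibrium: 104 - 3Q = 8 + 2Q gives Q* = 19.2, P* = 46.4.
A tax on sellers shifts supply up by 47: 104 - 3Q = 8 + 2Q + 47, so Q_t = 9.8. Buyers pay P_b = 74.6; sellers receive P_s = P_b - 47 = 27.6.
PS falls from (1/2)(19.2)(38.4) = 368.64 to (1/2)(9.8)(19.6) = 96.04, a change of -272.6.

-272.60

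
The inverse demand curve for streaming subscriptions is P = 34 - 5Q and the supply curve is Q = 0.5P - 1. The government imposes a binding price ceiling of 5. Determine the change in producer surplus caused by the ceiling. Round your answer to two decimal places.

Rewriting supply in inverse form: P = 2 + 2Q.
Free-market equilibrium: 34 - 5Q = 2 + 2Q gives Q* = 4.5714, P* = 11.1429.
At P = 5, sellers supply (5 - 2)/2 = 1.5 while buyers want more, so the quantity traded is 1.5 at price 5.
PS goes from (1/2)(4.5714)(9.1429) = 20.898 to 2.25 (computed as (5 - 2)(1.5) - (1/2)(2)(1.5)^2), a change of -18.648.

-18.65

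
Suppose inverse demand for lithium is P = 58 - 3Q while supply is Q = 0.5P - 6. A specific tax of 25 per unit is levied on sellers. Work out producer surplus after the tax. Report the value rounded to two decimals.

17.64

Rewriting supply in inverse form: P = 12 + 2Q.
Pre-tax equilibrium: 58 - 3Q = 12 + 2Q gives Q* = 9.2, P* = 30.4.
A tax on sellers shifts supply up by 25: 58 - 3Q = 12 + 2Q + 25, so Q_t = 4.2. Buyers pay P_b = 45.4; sellers receive P_s = P_b - 25 = 20.4.
Producer surplus is the triangle above supply below P_s: (1/2)(4.2)(20.4 - 12) = 17.64.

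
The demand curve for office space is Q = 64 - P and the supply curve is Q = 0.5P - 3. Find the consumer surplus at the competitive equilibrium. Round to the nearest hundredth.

Rewriting demand in inverse form: P = 64 - Q.
Rewriting supply in inverse form: P = 6 + 2Q.
Equilibrium: 64 - Q = 6 + 2Q, so Q* = 19.3333 and P* = 44.6667.
CS is the area between the demand curve and P* from 0 to Q*: (1/2)(19.3333)(19.3333) = 186.8889.

186.89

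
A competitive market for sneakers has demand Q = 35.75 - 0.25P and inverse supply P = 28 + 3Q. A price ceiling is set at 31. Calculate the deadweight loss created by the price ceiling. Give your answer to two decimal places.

833.14

Rewriting demand in inverse form: P = 143 - 4Q.
Without the control, 143 - 4Q = 28 + 3Q so Q* = 16.4286 and P* = 77.2857.
At P = 31, sellers supply (31 - 28)/3 = 1 while buyers want more, so the quantity traded is 1 at price 31.
The lost-trades triangle has base Q* - 1 = 15.4286 and height equal to the gap between the curves at Q = 1, which is 139 - 31 = 108. DWL = (1/2)(15.4286)(108) = 833.1429.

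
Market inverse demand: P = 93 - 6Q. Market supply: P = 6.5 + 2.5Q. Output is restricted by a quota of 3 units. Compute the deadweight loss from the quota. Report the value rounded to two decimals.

Without the quota, 93 - 6Q = 6.5 + 2.5Q gives Q* = 10.1765.
At Q = 3 the demand price is 93 - 6(3) = 75 and the supply price is 6.5 + 2.5(3) = 14.
DWL = (1/2)(gap between curves at 3) x (Q* - 3) = (1/2)(61)(7.1765) = 218.8824.

218.88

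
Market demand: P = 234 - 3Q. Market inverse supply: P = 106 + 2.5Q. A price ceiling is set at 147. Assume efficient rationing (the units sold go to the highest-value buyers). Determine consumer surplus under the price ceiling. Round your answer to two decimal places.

Without the control, 234 - 3Q = 106 + 2.5Q so Q* = 23.2727 and P* = 164.1818.
At P = 147, sellers supply (147 - 106)/2.5 = 16.4 while buyers want more, so the quantity traded is 16.4 at price 147.
The demand price at Q = 16.4 is 184.8. CS is the trapezoid between demand and 147 over [0, 16.4]: (1/2)[(234 - 147) + (184.8 - 147)](16.4) = 1023.36.

1023.36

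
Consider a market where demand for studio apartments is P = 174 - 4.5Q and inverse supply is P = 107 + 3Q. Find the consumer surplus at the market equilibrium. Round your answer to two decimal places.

Equilibrium: 174 - 4.5Q = 107 + 3Q, so Q* = 8.9333 and P* = 133.8.
The demand choke price is 174, so CS = (1/2)(Q*)(174 - P*) = (1/2)(8.9333)(40.2) = 179.56.

179.56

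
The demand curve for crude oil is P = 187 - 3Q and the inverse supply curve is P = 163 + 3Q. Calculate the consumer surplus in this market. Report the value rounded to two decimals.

Set 187 - 3Q = 163 + 3Q, which gives 24 = 6Q, so Q* = 4 and P* = 187 - 3(4) = 175.
Consumer surplus is the triangle under demand above P*: (1/2)(4)(187 - 175) = (1/2)(4)(12) = 24.

24.00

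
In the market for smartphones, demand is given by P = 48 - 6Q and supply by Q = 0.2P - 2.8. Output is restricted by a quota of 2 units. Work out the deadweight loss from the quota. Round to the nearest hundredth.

6.55

Rewriting supply in inverse form: P = 14 + 5Q.
Unrestricted equilibrium: Q* = (48 - 14)/(6 + 5) = 3.0909.
At Q = 2 the demand price is 48 - 6(2) = 36 and the supply price is 14 + 5(2) = 24.
Deadweight loss is the triangle between the curves from 2 to 3.0909: (1/2)(36 - 24)(3.0909 - 2) = 6.5455.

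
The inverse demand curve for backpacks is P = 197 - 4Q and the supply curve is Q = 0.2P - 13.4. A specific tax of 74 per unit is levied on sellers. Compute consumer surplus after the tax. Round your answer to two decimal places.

Rewriting supply in inverse form: P = 67 + 5Q.
Without the tax, 197 - 4Q = 67 + 5Q so Q* = 14.4444 and P* = 139.2222.
A tax on sellers shifts supply up by 74: 197 - 4Q = 67 + 5Q + 74, so Q_t = 6.2222. Buyers pay P_b = 172.1111; sellers receive P_s = P_b - 74 = 98.1111.
Consumer surplus is the triangle under demand above P_b: (1/2)(6.2222)(197 - 172.1111) = 77.4321.

77.43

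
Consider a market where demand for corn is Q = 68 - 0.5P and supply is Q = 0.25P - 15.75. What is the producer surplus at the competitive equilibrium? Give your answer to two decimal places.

296.06

Rewriting demand in inverse form: P = 136 - 2Q.
Rewriting supply in inverse form: P = 63 + 4Q.
Set 136 - 2Q = 63 + 4Q, which gives 73 = 6Q, so Q* = 12.1667 and P* = 136 - 2(12.1667) = 111.6667.
PS is the area between P* and the supply curve from 0 to Q*: (1/2)(12.1667)(48.6667) = 296.0556.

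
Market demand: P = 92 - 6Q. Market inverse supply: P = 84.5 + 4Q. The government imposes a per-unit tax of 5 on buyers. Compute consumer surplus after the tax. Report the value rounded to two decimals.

0.19

Without the tax, 92 - 6Q = 84.5 + 4Q so Q* = 0.75 and P* = 87.5.
A tax on buyers shifts demand down by 5: (92 - 5) - 6Q = 84.5 + 4Q, so Q_t = 0.25. Buyers pay P_b = 90.5; sellers receive P_s = P_b - 5 = 85.5.
CS = (1/2)(Q_t)(92 - P_b) = (1/2)(0.25)(1.5) = 0.1875.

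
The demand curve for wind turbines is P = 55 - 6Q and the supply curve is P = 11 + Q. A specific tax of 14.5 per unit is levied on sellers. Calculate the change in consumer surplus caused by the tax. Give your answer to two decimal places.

Pre-tax equilibrium: 55 - 6Q = 11 + Q gives Q* = 6.2857, P* = 17.2857.
A tax on sellers shifts supply up by 14.5: 55 - 6Q = 11 + Q + 14.5, so Q_t = 4.2143. Buyers pay P_b = 29.7143; sellers receive P_s = P_b - 14.5 = 15.2143.
CS falls from (1/2)(6.2857)(37.7143) = 118.5306 to (1/2)(4.2143)(25.2857) = 53.2806, a change of -65.25.

-65.25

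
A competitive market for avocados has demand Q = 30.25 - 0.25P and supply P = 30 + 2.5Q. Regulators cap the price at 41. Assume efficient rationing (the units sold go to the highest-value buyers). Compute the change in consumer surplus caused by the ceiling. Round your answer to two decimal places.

-78.72

Rewriting demand in inverse form: P = 121 - 4Q.
Free-market equilibrium: 121 - 4Q = 30 + 2.5Q gives Q* = 14, P* = 65.
At P = 41, sellers supply (41 - 30)/2.5 = 4.4 while buyers want more, so the quantity traded is 4.4 at price 41.
CS goes from (1/2)(14)(56) = 392 to 313.28 (computed as (121 - 41)(4.4) - (1/2)(4)(4.4)^2), a change of -78.72.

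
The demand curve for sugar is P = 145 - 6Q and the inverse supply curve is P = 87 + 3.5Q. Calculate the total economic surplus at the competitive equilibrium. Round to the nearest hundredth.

177.05

Setting demand equal to supply, 58 = 9.5Q, so Q* = 6.1053 and P* = 108.3684.
Total surplus is the full triangle between the curves from 0 to Q*: (1/2)(6.1053)(145 - 87) = 177.0526.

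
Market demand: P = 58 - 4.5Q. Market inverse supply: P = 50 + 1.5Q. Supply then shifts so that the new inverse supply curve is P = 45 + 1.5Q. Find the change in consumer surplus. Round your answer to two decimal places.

6.56

Initial equilibrium: Q_0 = 1.3333, P_0 = 52; CS_0 = (1/2)(1.3333)(6) = 4, PS_0 = (1/2)(1.3333)(2) = 1.3333.
New equilibrium: 58 - 4.5Q = 45 + 1.5Q gives Q_1 = 2.1667, P_1 = 48.25; CS_1 = 10.5625, PS_1 = 3.5208.
Change in consumer surplus = 10.5625 - 4 = 6.5625.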